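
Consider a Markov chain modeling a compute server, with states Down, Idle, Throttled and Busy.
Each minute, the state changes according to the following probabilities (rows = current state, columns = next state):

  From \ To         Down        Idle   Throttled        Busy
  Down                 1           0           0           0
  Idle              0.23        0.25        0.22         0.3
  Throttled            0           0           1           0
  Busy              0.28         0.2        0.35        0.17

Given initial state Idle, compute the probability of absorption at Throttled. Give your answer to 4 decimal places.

Let h(s) be the probability of absorption at Throttled starting from transient state s. Then h(Throttled) = 1 and h(Down) = 0. By first-step analysis:
h(Idle) = 0.23·0 + 0.25·h(Idle) + 0.22·1 + 0.3·h(Busy)
h(Busy) = 0.28·0 + 0.2·h(Idle) + 0.35·1 + 0.17·h(Busy)
Solving: h(Idle) = 0.5113, h(Busy) = 0.5449.
Starting from Idle, the probability is 0.5113.

0.5113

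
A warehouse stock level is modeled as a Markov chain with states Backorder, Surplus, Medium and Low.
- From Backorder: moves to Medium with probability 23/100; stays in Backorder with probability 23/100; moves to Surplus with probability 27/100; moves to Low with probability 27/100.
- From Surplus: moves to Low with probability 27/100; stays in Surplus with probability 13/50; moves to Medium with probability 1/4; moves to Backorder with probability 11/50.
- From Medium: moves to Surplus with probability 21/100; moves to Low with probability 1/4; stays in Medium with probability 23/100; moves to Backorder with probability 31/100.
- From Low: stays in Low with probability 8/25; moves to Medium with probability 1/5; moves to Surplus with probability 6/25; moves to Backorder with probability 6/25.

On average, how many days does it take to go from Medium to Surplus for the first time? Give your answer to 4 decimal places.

4.2663

Let t(s) be the expected number of days to first reach Surplus from state s, with t(Surplus) = 0. Conditioning on the first day:
t(Backorder) = 1 + 0.23·t(Backorder) + 0.23·t(Medium) + 0.27·t(Low)
t(Medium) = 1 + 0.31·t(Backorder) + 0.23·t(Medium) + 0.25·t(Low)
t(Low) = 1 + 0.24·t(Backorder) + 0.2·t(Medium) + 0.32·t(Low)
Solving: t(Backorder) = 4.0271, t(Medium) = 4.2663, t(Low) = 4.1467.
Expected days from Medium to Surplus: 4.2663.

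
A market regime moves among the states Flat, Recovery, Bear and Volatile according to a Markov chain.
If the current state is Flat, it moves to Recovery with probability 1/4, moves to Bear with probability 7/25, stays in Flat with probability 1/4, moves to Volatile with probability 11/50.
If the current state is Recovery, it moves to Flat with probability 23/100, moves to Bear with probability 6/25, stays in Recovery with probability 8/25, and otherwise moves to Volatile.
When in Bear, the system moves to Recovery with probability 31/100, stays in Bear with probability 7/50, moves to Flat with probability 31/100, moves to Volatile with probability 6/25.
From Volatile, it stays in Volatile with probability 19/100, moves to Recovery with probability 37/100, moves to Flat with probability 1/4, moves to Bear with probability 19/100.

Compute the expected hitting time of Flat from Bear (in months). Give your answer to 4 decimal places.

3.6937

Let t(s) be the expected number of months to first reach Flat from state s, with t(Flat) = 0. Conditioning on the first month:
t(Recovery) = 1 + 0.32·t(Recovery) + 0.24·t(Bear) + 0.21·t(Volatile)
t(Bear) = 1 + 0.31·t(Recovery) + 0.14·t(Bear) + 0.24·t(Volatile)
t(Volatile) = 1 + 0.37·t(Recovery) + 0.19·t(Bear) + 0.19·t(Volatile)
Solving: t(Recovery) = 3.9853, t(Bear) = 3.6937, t(Volatile) = 3.9214.
Expected months from Bear to Flat: 3.6937.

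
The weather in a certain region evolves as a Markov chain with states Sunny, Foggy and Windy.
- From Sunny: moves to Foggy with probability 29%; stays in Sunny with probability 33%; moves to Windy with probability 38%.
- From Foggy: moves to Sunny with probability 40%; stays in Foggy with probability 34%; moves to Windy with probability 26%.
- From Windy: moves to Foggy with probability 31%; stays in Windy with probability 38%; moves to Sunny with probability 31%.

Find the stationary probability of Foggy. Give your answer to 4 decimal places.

Let the stationary distribution be π with π = πP and π_1 + π_2 + π_3 = 1.
π_1 = 0.33·π_1 + 0.4·π_2 + 0.31·π_3
π_2 = 0.29·π_1 + 0.34·π_2 + 0.31·π_3
Solving with the normalization constraint gives π = (0.3450, 0.3125, 0.3425).
So the stationary probability of Foggy is 0.3125.

0.3125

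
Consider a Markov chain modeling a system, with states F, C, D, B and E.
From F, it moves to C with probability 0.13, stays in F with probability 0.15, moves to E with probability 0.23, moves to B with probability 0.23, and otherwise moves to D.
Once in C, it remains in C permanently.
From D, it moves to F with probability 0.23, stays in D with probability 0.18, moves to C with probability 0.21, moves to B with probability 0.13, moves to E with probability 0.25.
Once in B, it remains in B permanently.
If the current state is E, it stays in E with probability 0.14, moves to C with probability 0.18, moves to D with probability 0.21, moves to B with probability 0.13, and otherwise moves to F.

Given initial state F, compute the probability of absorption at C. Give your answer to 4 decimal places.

Let h(s) be the probability of absorption at C starting from transient state s. Then h(C) = 1 and h(B) = 0. By first-step analysis:
h(F) = 0.15·h(F) + 0.13·1 + 0.26·h(D) + 0.23·0 + 0.23·h(E)
h(D) = 0.23·h(F) + 0.21·1 + 0.18·h(D) + 0.13·0 + 0.25·h(E)
h(E) = 0.34·h(F) + 0.18·1 + 0.21·h(D) + 0.13·0 + 0.14·h(E)
Solving: h(F) = 0.4620, h(D) = 0.5458, h(E) = 0.5252.
Starting from F, the probability is 0.4620.

0.4620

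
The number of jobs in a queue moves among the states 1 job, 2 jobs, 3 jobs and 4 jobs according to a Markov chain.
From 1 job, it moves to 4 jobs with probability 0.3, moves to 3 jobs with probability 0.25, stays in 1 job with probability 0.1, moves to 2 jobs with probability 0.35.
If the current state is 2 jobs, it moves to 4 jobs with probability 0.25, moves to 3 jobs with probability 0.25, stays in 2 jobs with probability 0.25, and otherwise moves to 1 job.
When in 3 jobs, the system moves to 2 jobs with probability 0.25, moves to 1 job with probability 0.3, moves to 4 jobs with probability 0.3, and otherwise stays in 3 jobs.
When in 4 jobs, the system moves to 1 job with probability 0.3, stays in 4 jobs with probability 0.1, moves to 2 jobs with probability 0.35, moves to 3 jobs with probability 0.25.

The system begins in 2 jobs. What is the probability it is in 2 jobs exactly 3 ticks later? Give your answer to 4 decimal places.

0.2975

Propagate the distribution vector 3 ticks from 2 jobs.
After 0 ticks: (0.0000, 1.0000, 0.0000, 0.0000)
After 1 tick: (0.2500, 0.2500, 0.2500, 0.2500)
After 2 ticks: (0.2375, 0.3000, 0.2250, 0.2375)
After 3 ticks: (0.2375, 0.2975, 0.2275, 0.2375)
P(in 2 jobs after 3 ticks) = 0.2975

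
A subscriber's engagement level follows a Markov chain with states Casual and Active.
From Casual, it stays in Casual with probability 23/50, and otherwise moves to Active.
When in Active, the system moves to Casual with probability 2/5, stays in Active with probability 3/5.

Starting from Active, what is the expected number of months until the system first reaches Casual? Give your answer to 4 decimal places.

2.5000

Let t(s) be the expected number of months to first reach Casual from state s, with t(Casual) = 0. Conditioning on the first month:
t(Active) = 1 + 0.6·t(Active)
Solving: t(Active) = 2.5000.
Expected months from Active to Casual: 2.5000.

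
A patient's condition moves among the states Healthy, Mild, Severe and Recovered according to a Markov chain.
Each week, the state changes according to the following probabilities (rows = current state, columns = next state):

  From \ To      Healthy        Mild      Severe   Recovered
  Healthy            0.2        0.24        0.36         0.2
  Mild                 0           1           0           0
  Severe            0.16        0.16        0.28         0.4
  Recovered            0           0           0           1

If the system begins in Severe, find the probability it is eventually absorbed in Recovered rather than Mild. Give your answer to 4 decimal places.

0.6790

Let h(s) be the probability of absorption at Recovered starting from transient state s. Then h(Recovered) = 1 and h(Mild) = 0. By first-step analysis:
h(Healthy) = 0.2·h(Healthy) + 0.24·0 + 0.36·h(Severe) + 0.2·1
h(Severe) = 0.16·h(Healthy) + 0.16·0 + 0.28·h(Severe) + 0.4·1
Solving: h(Healthy) = 0.5556, h(Severe) = 0.6790.
Starting from Severe, the probability is 0.6790.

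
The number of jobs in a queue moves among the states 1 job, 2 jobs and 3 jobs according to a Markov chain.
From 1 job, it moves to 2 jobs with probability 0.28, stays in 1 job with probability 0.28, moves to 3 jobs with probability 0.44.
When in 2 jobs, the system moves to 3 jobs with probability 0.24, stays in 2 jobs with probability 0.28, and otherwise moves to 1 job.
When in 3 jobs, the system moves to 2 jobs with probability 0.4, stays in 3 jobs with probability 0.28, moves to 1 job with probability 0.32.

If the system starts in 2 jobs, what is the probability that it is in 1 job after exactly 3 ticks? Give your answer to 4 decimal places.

0.3556

Propagate the distribution vector 3 ticks from 2 jobs.
After 0 ticks: (0.0000, 1.0000, 0.0000)
After 1 tick: (0.4800, 0.2800, 0.2400)
After 2 ticks: (0.3456, 0.3088, 0.3456)
After 3 ticks: (0.3556, 0.3215, 0.3229)
P(in 1 job after 3 ticks) = 0.3556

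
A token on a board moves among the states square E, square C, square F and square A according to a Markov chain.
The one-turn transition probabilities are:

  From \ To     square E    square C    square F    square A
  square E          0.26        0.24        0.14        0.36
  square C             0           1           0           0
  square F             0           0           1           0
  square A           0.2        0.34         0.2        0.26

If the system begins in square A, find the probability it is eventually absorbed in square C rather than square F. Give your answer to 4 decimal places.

0.6299

Let h(s) be the probability of absorption at square C starting from transient state s. Then h(square C) = 1 and h(square F) = 0. By first-step analysis:
h(square E) = 0.26·h(square E) + 0.24·1 + 0.14·0 + 0.36·h(square A)
h(square A) = 0.2·h(square E) + 0.34·1 + 0.2·0 + 0.26·h(square A)
Solving: h(square E) = 0.6308, h(square A) = 0.6299.
Starting from square A, the probability is 0.6299.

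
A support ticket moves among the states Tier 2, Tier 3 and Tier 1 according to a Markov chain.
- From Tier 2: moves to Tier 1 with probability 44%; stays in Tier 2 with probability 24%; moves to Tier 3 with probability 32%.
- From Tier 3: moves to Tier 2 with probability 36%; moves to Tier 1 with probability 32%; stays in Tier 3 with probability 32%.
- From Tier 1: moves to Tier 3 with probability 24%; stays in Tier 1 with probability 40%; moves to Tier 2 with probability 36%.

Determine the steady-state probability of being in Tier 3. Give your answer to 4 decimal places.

0.2888

Let the stationary distribution be π with π = πP and π_1 + π_2 + π_3 = 1.
π_1 = 0.24·π_1 + 0.36·π_2 + 0.36·π_3
π_2 = 0.32·π_1 + 0.32·π_2 + 0.24·π_3
Solving with the normalization constraint gives π = (0.3214, 0.2888, 0.3898).
So the stationary probability of Tier 3 is 0.2888.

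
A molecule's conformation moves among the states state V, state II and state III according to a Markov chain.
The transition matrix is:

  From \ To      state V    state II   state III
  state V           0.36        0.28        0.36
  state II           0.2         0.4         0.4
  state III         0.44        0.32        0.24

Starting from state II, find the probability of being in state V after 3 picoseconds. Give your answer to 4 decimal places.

0.3312

Propagate the distribution vector 3 picoseconds from state II.
After 0 picoseconds: (0.0000, 1.0000, 0.0000)
After 1 picosecond: (0.2000, 0.4000, 0.4000)
After 2 picoseconds: (0.3280, 0.3440, 0.3280)
After 3 picoseconds: (0.3312, 0.3344, 0.3344)
P(in state V after 3 picoseconds) = 0.3312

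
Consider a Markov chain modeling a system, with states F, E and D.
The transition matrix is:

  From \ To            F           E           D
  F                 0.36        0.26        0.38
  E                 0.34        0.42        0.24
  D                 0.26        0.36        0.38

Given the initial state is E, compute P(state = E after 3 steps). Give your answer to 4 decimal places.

0.3483

Propagate the distribution vector 3 steps from E.
After 0 steps: (0.0000, 1.0000, 0.0000)
After 1 step: (0.3400, 0.4200, 0.2400)
After 2 steps: (0.3276, 0.3512, 0.3212)
After 3 steps: (0.3209, 0.3483, 0.3308)
P(in E after 3 steps) = 0.3483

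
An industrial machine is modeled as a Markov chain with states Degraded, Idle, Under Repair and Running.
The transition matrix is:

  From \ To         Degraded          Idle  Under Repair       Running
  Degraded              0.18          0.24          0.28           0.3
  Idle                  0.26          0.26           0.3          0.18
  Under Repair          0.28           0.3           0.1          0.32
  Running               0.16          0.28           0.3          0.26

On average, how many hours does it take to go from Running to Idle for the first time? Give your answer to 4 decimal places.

Let t(s) be the expected number of hours to first reach Idle from state s, with t(Idle) = 0. Conditioning on the first hour:
t(Degraded) = 1 + 0.18·t(Degraded) + 0.28·t(Under Repair) + 0.3·t(Running)
t(Under Repair) = 1 + 0.28·t(Degraded) + 0.1·t(Under Repair) + 0.32·t(Running)
t(Running) = 1 + 0.16·t(Degraded) + 0.3·t(Under Repair) + 0.26·t(Running)
Solving: t(Degraded) = 3.7557, t(Under Repair) = 3.5622, t(Running) = 3.6076.
Expected hours from Running to Idle: 3.6076.

3.6076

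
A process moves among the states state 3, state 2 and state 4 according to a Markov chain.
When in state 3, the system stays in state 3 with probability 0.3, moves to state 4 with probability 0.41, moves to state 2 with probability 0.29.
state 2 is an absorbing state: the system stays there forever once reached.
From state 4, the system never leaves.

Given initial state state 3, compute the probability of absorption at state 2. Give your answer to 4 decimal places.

Let h(s) be the probability of absorption at state 2 starting from transient state s. Then h(state 2) = 1 and h(state 4) = 0. By first-step analysis:
h(state 3) = 0.3·h(state 3) + 0.29·1 + 0.41·0
Solving: h(state 3) = 0.4143.
Starting from state 3, the probability is 0.4143.

0.4143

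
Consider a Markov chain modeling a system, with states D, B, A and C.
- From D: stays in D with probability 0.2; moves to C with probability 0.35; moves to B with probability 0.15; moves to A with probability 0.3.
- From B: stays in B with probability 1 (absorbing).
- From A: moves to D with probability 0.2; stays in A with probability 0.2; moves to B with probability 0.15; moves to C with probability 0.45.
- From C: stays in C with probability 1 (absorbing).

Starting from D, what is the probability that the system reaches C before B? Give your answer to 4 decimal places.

Let h(s) be the probability of absorption at C starting from transient state s. Then h(C) = 1 and h(B) = 0. By first-step analysis:
h(D) = 0.2·h(D) + 0.15·0 + 0.3·h(A) + 0.35·1
h(A) = 0.2·h(D) + 0.15·0 + 0.2·h(A) + 0.45·1
Solving: h(D) = 0.7155, h(A) = 0.7414.
Starting from D, the probability is 0.7155.

0.7155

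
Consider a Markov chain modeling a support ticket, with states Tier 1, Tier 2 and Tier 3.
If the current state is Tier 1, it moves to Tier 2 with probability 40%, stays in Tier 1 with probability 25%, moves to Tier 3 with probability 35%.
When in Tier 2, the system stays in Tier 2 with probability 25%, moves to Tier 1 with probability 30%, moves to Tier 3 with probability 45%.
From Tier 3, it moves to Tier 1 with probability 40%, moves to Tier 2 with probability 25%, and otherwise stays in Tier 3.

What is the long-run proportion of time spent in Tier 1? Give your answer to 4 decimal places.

0.3219

Let the stationary distribution be π with π = πP and π_1 + π_2 + π_3 = 1.
π_1 = 0.25·π_1 + 0.3·π_2 + 0.4·π_3
π_2 = 0.4·π_1 + 0.25·π_2 + 0.25·π_3
Solving with the normalization constraint gives π = (0.3219, 0.2983, 0.3798).
So the stationary probability of Tier 1 is 0.3219.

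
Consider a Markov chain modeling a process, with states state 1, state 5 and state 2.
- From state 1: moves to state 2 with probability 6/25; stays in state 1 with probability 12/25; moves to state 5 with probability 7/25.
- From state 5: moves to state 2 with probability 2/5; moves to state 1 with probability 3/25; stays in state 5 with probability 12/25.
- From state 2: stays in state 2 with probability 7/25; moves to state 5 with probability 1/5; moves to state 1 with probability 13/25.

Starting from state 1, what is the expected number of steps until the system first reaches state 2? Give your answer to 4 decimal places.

Let t(s) be the expected number of steps to first reach state 2 from state s, with t(state 2) = 0. Conditioning on the first step:
t(state 1) = 1 + 0.48·t(state 1) + 0.28·t(state 5)
t(state 5) = 1 + 0.12·t(state 1) + 0.48·t(state 5)
Solving: t(state 1) = 3.3784, t(state 5) = 2.7027.
Expected steps from state 1 to state 2: 3.3784.

3.3784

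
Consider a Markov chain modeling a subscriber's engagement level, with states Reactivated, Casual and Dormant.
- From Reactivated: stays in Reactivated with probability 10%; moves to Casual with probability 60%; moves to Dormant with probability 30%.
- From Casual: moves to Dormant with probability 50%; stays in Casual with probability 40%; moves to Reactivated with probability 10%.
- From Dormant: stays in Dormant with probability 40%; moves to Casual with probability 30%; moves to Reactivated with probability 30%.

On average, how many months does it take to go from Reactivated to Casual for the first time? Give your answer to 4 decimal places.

2.0000

Let t(s) be the expected number of months to first reach Casual from state s, with t(Casual) = 0. Conditioning on the first month:
t(Reactivated) = 1 + 0.1·t(Reactivated) + 0.3·t(Dormant)
t(Dormant) = 1 + 0.3·t(Reactivated) + 0.4·t(Dormant)
Solving: t(Reactivated) = 2.0000, t(Dormant) = 2.6667.
Expected months from Reactivated to Casual: 2.0000.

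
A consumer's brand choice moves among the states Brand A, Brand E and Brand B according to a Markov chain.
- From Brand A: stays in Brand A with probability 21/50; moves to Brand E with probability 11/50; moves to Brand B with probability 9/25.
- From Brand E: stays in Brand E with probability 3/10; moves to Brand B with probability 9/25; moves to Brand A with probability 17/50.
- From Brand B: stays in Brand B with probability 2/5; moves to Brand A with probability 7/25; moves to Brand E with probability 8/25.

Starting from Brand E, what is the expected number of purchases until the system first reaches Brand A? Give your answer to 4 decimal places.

Let t(s) be the expected number of purchases to first reach Brand A from state s, with t(Brand A) = 0. Conditioning on the first purchase:
t(Brand E) = 1 + 0.3·t(Brand E) + 0.36·t(Brand B)
t(Brand B) = 1 + 0.32·t(Brand E) + 0.4·t(Brand B)
Solving: t(Brand E) = 3.1496, t(Brand B) = 3.3465.
Expected purchases from Brand E to Brand A: 3.1496.

3.1496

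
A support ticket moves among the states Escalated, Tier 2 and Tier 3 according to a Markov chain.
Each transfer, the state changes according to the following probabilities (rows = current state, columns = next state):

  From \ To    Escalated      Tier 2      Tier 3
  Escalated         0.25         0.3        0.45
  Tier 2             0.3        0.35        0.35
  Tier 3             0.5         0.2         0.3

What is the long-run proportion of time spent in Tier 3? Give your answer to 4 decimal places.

Let the stationary distribution be π with π = πP and π_1 + π_2 + π_3 = 1.
π_1 = 0.25·π_1 + 0.3·π_2 + 0.5·π_3
π_2 = 0.3·π_1 + 0.35·π_2 + 0.2·π_3
Solving with the normalization constraint gives π = (0.3557, 0.2771, 0.3672).
So the stationary probability of Tier 3 is 0.3672.

0.3672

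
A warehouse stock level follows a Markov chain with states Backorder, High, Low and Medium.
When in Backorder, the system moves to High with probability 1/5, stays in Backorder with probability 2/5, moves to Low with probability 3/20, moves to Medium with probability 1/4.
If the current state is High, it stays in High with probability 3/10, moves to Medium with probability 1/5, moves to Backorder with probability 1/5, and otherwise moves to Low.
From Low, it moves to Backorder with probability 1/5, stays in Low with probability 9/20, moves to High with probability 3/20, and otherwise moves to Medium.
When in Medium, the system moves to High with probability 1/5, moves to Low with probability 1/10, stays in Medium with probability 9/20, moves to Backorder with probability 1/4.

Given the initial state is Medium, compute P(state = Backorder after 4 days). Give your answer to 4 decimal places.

Propagate the distribution vector 4 days from Medium.
After 0 days: (0.0000, 0.0000, 0.0000, 1.0000)
After 1 day: (0.2500, 0.2000, 0.1000, 0.4500)
After 2 days: (0.2725, 0.2150, 0.1875, 0.3250)
After 3 days: (0.2708, 0.2121, 0.2223, 0.2949)
After 4 days: (0.2689, 0.2101, 0.2338, 0.2873)
P(in Backorder after 4 days) = 0.2689

0.2689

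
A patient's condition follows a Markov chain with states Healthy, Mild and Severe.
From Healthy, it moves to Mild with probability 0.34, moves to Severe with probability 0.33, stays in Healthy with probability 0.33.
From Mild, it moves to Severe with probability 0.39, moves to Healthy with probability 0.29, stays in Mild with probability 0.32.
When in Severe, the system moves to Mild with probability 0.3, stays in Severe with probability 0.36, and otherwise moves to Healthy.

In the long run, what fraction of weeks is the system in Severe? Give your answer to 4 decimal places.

0.3600

Let the stationary distribution be π with π = πP and π_1 + π_2 + π_3 = 1.
π_1 = 0.33·π_1 + 0.29·π_2 + 0.34·π_3
π_2 = 0.34·π_1 + 0.32·π_2 + 0.3·π_3
Solving with the normalization constraint gives π = (0.3208, 0.3192, 0.3600).
So the stationary probability of Severe is 0.3600.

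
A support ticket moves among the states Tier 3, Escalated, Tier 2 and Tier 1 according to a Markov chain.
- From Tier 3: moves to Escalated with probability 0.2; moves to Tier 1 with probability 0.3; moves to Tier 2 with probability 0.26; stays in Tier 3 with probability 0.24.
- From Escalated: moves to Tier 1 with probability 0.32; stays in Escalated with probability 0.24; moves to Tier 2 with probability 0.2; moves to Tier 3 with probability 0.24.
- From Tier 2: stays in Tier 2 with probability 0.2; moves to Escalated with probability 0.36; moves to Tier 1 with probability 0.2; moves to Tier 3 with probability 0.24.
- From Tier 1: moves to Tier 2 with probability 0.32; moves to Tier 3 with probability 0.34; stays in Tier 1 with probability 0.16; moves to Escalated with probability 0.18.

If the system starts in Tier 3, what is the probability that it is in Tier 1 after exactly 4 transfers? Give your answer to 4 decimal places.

0.2459

Propagate the distribution vector 4 transfers from Tier 3.
After 0 transfers: (1.0000, 0.0000, 0.0000, 0.0000)
After 1 transfer: (0.2400, 0.2000, 0.2600, 0.3000)
After 2 transfers: (0.2700, 0.2436, 0.2504, 0.2360)
After 3 transfers: (0.2636, 0.2451, 0.2445, 0.2468)
After 4 transfers: (0.2647, 0.2440, 0.2454, 0.2459)
P(in Tier 1 after 4 transfers) = 0.2459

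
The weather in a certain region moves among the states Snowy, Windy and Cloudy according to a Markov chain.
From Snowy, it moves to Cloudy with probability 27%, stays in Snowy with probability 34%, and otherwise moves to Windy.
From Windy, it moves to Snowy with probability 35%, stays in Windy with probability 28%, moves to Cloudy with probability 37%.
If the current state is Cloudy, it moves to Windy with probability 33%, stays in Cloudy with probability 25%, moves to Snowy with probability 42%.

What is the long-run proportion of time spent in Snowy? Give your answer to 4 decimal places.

0.3672

Let the stationary distribution be π with π = πP and π_1 + π_2 + π_3 = 1.
π_1 = 0.34·π_1 + 0.35·π_2 + 0.42·π_3
π_2 = 0.39·π_1 + 0.28·π_2 + 0.33·π_3
Solving with the normalization constraint gives π = (0.3672, 0.3353, 0.2976).
So the stationary probability of Snowy is 0.3672.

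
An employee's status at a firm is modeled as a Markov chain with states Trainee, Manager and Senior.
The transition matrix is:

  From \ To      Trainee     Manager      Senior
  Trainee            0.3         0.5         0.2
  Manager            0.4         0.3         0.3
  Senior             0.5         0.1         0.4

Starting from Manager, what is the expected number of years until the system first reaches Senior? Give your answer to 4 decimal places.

Let t(s) be the expected number of years to first reach Senior from state s, with t(Senior) = 0. Conditioning on the first year:
t(Trainee) = 1 + 0.3·t(Trainee) + 0.5·t(Manager)
t(Manager) = 1 + 0.4·t(Trainee) + 0.3·t(Manager)
Solving: t(Trainee) = 4.1379, t(Manager) = 3.7931.
Expected years from Manager to Senior: 3.7931.

3.7931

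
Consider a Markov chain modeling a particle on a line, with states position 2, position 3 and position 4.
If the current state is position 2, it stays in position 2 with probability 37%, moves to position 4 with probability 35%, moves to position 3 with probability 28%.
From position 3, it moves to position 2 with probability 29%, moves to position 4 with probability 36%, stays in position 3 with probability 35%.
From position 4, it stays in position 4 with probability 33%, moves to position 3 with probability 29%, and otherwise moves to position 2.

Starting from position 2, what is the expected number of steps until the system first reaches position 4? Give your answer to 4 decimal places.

Let t(s) be the expected number of steps to first reach position 4 from state s, with t(position 4) = 0. Conditioning on the first step:
t(position 2) = 1 + 0.37·t(position 2) + 0.28·t(position 3)
t(position 3) = 1 + 0.29·t(position 2) + 0.35·t(position 3)
Solving: t(position 2) = 2.8328, t(position 3) = 2.8023.
Expected steps from position 2 to position 4: 2.8328.

2.8328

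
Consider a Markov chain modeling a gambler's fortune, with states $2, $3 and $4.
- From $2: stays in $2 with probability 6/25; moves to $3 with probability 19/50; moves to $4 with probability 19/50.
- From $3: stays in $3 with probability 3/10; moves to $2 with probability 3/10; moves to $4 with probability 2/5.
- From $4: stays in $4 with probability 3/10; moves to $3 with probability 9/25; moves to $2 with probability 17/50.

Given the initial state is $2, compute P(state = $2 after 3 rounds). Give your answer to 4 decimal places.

0.2962

Propagate the distribution vector 3 rounds from $2.
After 0 rounds: (1.0000, 0.0000, 0.0000)
After 1 round: (0.2400, 0.3800, 0.3800)
After 2 rounds: (0.3008, 0.3420, 0.3572)
After 3 rounds: (0.2962, 0.3455, 0.3583)
P(in $2 after 3 rounds) = 0.2962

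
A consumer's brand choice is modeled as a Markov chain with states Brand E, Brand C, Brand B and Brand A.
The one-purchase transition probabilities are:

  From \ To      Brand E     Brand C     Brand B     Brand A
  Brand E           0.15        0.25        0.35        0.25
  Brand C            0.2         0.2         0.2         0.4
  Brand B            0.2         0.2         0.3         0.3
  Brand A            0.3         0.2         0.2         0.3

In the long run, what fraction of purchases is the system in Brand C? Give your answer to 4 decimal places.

0.2110

Let the stationary distribution be π with π = πP and π_1 + π_2 + π_3 + π_4 = 1.
π_1 = 0.15·π_1 + 0.2·π_2 + 0.2·π_3 + 0.3·π_4
π_2 = 0.25·π_1 + 0.2·π_2 + 0.2·π_3 + 0.2·π_4
π_3 = 0.35·π_1 + 0.2·π_2 + 0.3·π_3 + 0.2·π_4
Solving with the normalization constraint gives π = (0.2200, 0.2110, 0.2589, 0.3101).
So the stationary probability of Brand C is 0.2110.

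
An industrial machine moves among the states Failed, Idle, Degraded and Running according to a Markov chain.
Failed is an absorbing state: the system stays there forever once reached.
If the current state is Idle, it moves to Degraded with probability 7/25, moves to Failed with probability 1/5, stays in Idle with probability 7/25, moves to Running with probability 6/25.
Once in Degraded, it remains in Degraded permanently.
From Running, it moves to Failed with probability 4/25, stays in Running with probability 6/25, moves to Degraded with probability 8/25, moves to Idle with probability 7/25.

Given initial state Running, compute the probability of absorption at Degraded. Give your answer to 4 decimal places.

Let h(s) be the probability of absorption at Degraded starting from transient state s. Then h(Degraded) = 1 and h(Failed) = 0. By first-step analysis:
h(Idle) = 0.2·0 + 0.28·h(Idle) + 0.28·1 + 0.24·h(Running)
h(Running) = 0.16·0 + 0.28·h(Idle) + 0.32·1 + 0.24·h(Running)
Solving: h(Idle) = 0.6033, h(Running) = 0.6433.
Starting from Running, the probability is 0.6433.

0.6433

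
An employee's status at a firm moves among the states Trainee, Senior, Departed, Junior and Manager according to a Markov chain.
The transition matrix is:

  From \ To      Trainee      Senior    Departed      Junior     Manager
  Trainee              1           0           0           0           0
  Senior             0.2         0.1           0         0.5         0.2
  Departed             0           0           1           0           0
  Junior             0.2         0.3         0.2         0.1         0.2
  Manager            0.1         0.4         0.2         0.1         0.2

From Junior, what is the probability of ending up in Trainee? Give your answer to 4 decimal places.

Let h(s) be the probability of absorption at Trainee starting from transient state s. Then h(Trainee) = 1 and h(Departed) = 0. By first-step analysis:
h(Senior) = 0.2·1 + 0.1·h(Senior) + 0.5·h(Junior) + 0.2·h(Manager)
h(Junior) = 0.2·1 + 0.3·h(Senior) + 0.2·0 + 0.1·h(Junior) + 0.2·h(Manager)
h(Manager) = 0.1·1 + 0.4·h(Senior) + 0.2·0 + 0.1·h(Junior) + 0.2·h(Manager)
Solving: h(Senior) = 0.6429, h(Junior) = 0.5510, h(Manager) = 0.5153.
Starting from Junior, the probability is 0.5510.

0.5510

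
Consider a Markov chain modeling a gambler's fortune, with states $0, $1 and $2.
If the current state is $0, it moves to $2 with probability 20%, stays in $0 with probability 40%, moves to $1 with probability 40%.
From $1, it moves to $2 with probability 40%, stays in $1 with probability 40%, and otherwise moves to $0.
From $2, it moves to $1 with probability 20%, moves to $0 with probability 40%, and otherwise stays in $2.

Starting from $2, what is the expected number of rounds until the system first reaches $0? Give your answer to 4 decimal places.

2.8571

Let t(s) be the expected number of rounds to first reach $0 from state s, with t($0) = 0. Conditioning on the first round:
t($1) = 1 + 0.4·t($1) + 0.4·t($2)
t($2) = 1 + 0.2·t($1) + 0.4·t($2)
Solving: t($1) = 3.5714, t($2) = 2.8571.
Expected rounds from $2 to $0: 2.8571.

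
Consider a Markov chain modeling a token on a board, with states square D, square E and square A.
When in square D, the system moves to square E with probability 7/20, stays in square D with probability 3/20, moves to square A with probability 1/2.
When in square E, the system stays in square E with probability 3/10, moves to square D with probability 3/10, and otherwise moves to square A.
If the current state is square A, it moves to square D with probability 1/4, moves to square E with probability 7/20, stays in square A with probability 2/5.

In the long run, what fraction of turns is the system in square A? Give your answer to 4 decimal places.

Let the stationary distribution be π with π = πP and π_1 + π_2 + π_3 = 1.
π_1 = 0.15·π_1 + 0.3·π_2 + 0.25·π_3
π_2 = 0.35·π_1 + 0.3·π_2 + 0.35·π_3
Solving with the normalization constraint gives π = (0.2424, 0.3333, 0.4242).
So the stationary probability of square A is 0.4242.

0.4242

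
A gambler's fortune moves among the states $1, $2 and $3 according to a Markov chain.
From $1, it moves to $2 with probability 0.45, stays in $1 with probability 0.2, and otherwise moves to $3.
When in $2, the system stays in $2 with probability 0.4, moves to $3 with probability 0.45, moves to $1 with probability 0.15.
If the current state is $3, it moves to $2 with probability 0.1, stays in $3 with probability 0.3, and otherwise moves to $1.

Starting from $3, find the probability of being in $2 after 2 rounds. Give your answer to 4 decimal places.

Sum over the intermediate state after 1 round:
P = P($3→$1)·P($1→$2) + P($3→$2)·P($2→$2) + P($3→$3)·P($3→$2)
  = 0.6×0.45 + 0.1×0.4 + 0.3×0.1
  = 0.2700 + 0.0400 + 0.0300 = 0.3400

0.3400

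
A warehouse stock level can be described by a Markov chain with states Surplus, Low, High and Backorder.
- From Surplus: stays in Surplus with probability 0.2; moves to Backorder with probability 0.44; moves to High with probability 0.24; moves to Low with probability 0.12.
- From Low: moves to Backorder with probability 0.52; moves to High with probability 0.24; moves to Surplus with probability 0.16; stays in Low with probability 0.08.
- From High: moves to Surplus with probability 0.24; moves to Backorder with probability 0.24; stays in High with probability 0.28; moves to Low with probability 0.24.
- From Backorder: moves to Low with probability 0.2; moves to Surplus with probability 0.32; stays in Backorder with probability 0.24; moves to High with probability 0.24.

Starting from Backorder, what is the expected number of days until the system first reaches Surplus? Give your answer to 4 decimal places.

Let t(s) be the expected number of days to first reach Surplus from state s, with t(Surplus) = 0. Conditioning on the first day:
t(Low) = 1 + 0.08·t(Low) + 0.24·t(High) + 0.52·t(Backorder)
t(High) = 1 + 0.24·t(Low) + 0.28·t(High) + 0.24·t(Backorder)
t(Backorder) = 1 + 0.2·t(Low) + 0.24·t(High) + 0.24·t(Backorder)
Solving: t(Low) = 4.2328, t(High) = 4.0344, t(Backorder) = 3.7037.
Expected days from Backorder to Surplus: 3.7037.

3.7037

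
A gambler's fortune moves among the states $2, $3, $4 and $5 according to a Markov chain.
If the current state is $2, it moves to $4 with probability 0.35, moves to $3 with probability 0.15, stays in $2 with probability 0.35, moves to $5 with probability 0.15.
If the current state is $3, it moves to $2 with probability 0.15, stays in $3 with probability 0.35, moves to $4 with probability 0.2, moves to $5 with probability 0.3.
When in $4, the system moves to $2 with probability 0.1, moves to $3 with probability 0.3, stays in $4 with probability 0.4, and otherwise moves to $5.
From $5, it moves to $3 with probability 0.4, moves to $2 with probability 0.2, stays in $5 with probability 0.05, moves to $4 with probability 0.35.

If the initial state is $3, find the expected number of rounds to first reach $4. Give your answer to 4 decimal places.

3.8091

Let t(s) be the expected number of rounds to first reach $4 from state s, with t($4) = 0. Conditioning on the first round:
t($2) = 1 + 0.35·t($2) + 0.15·t($3) + 0.15·t($5)
t($3) = 1 + 0.15·t($2) + 0.35·t($3) + 0.3·t($5)
t($5) = 1 + 0.2·t($2) + 0.4·t($3) + 0.05·t($5)
Solving: t($2) = 3.1853, t($3) = 3.8091, t($5) = 3.3270.
Expected rounds from $3 to $4: 3.8091.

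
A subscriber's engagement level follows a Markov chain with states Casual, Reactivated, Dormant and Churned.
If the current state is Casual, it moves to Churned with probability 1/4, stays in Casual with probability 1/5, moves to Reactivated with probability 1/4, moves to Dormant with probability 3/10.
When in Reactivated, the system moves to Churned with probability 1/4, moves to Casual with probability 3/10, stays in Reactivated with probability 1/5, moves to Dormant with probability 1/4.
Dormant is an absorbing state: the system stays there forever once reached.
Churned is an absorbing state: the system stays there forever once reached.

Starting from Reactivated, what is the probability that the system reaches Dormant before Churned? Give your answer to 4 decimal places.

Let h(s) be the probability of absorption at Dormant starting from transient state s. Then h(Dormant) = 1 and h(Churned) = 0. By first-step analysis:
h(Casual) = 0.2·h(Casual) + 0.25·h(Reactivated) + 0.3·1 + 0.25·0
h(Reactivated) = 0.3·h(Casual) + 0.2·h(Reactivated) + 0.25·1 + 0.25·0
Solving: h(Casual) = 0.5354, h(Reactivated) = 0.5133.
Starting from Reactivated, the probability is 0.5133.

0.5133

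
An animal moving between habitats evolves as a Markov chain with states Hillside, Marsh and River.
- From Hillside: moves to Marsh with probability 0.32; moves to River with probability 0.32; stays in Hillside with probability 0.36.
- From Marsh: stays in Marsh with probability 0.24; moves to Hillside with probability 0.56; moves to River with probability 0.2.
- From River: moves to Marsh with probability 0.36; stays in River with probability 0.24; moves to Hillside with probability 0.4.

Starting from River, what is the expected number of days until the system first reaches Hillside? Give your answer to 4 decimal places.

2.2152

Let t(s) be the expected number of days to first reach Hillside from state s, with t(Hillside) = 0. Conditioning on the first day:
t(Marsh) = 1 + 0.24·t(Marsh) + 0.2·t(River)
t(River) = 1 + 0.36·t(Marsh) + 0.24·t(River)
Solving: t(Marsh) = 1.8987, t(River) = 2.2152.
Expected days from River to Hillside: 2.2152.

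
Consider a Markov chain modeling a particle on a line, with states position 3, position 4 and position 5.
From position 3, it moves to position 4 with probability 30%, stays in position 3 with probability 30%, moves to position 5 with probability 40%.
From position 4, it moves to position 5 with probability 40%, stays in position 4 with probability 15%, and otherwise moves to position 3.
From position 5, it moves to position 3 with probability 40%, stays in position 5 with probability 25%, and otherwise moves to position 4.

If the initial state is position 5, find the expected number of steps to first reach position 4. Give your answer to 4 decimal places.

Let t(s) be the expected number of steps to first reach position 4 from state s, with t(position 4) = 0. Conditioning on the first step:
t(position 3) = 1 + 0.3·t(position 3) + 0.4·t(position 5)
t(position 5) = 1 + 0.4·t(position 3) + 0.25·t(position 5)
Solving: t(position 3) = 3.1507, t(position 5) = 3.0137.
Expected steps from position 5 to position 4: 3.0137.

3.0137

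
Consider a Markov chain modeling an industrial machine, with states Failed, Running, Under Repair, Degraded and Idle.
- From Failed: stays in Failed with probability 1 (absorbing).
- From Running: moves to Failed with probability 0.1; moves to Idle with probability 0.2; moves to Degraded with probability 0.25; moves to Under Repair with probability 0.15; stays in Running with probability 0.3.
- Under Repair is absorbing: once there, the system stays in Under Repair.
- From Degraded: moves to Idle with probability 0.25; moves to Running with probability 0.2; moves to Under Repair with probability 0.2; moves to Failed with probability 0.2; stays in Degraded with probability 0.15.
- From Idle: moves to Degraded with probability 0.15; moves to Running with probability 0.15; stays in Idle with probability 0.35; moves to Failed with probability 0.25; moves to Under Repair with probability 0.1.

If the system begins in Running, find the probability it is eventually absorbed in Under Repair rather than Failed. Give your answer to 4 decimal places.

Let h(s) be the probability of absorption at Under Repair starting from transient state s. Then h(Under Repair) = 1 and h(Failed) = 0. By first-step analysis:
h(Running) = 0.1·0 + 0.3·h(Running) + 0.15·1 + 0.25·h(Degraded) + 0.2·h(Idle)
h(Degraded) = 0.2·0 + 0.2·h(Running) + 0.2·1 + 0.15·h(Degraded) + 0.25·h(Idle)
h(Idle) = 0.25·0 + 0.15·h(Running) + 0.1·1 + 0.15·h(Degraded) + 0.35·h(Idle)
Solving: h(Running) = 0.4841, h(Degraded) = 0.4584, h(Idle) = 0.3714.
Starting from Running, the probability is 0.4841.

0.4841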